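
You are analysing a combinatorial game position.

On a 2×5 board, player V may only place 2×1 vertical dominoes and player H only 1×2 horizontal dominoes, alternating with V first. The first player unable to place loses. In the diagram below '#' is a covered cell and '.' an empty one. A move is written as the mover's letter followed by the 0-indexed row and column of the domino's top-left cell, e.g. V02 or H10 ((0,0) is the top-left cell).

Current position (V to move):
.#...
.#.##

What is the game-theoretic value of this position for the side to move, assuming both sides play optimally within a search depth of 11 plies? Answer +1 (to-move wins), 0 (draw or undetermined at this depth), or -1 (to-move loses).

p1 V@[.#.../.#.##]: V00[##.../##.##]-1 V02[.##../.####]+1*
p2 H@[.##../.####]: H03[.####/.####]-1*
p3 V@[.####/.####]: V00[#####/#####]+1*
p4 H@[#####/#####] terminal -1; root [.#.../.#.##] d11

value(.#.../.#.##, V) = +1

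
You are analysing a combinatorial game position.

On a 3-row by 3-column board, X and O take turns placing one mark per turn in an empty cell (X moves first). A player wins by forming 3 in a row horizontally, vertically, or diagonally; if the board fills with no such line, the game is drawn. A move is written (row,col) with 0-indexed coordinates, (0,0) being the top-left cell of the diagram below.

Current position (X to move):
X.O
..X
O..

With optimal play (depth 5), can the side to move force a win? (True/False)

[X.O/..X/O..] X move#1: (0,1):-1/XXO/..X/O.., (1,0):-1/X.O/X.X/O.., (1,1):+1/X.O/.XX/O..*, (2,1):-1/X.O/..X/OX., (2,2):-1/X.O/..X/O.X
[X.O/.XX/O..] O move#2: (0,1):-1/XOO/.XX/O..*, (1,0):-1/X.O/OXX/O.., (2,1):-1/X.O/.XX/OO., (2,2):-1/X.O/.XX/O.O
[XOO/.XX/O..] X move#3: (1,0):+1/XOO/XXX/O..*, (2,1):+1/XOO/.XX/OX., (2,2):+1/XOO/.XX/O.X
[XOO/XXX/O..] end (terminal -1, O#4); searched X.O/..X/O.. to 5

X winning at [X.O/..X/O..]: True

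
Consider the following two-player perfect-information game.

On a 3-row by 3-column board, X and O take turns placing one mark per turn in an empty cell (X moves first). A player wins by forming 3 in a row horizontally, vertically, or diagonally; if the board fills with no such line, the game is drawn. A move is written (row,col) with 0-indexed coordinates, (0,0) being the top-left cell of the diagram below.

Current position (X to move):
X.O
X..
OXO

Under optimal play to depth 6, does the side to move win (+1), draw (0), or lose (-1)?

value(X.O/X../OXO, X) = -1

[X.O/X../OXO] X move#1: (0,1):-1/XXO/X../OXO*, (1,1):-1/X.O/XX./OXO, (1,2):-1/X.O/X.X/OXO
[XXO/X../OXO] O move#2: (1,1):+1/XXO/XO./OXO*, (1,2):+1/XXO/X.O/OXO
[XXO/XO./OXO] end (terminal -1, X#3); searched X.O/X../OXO to 6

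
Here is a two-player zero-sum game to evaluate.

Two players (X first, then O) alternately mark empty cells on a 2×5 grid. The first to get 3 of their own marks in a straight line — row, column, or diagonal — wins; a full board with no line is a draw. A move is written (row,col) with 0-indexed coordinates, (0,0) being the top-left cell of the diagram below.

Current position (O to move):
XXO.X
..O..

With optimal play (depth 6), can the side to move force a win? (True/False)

[XXO.X/..O..] O move#1: (0,3):+0/XXOOX/..O.., (1,0):+0/XXO.X/O.O.., (1,1):+1/XXO.X/.OO..*, (1,3):+1/XXO.X/..OO., (1,4):+0/XXO.X/..O.O
[XXO.X/.OO..] X move#2: (0,3):-1/XXOXX/.OO..*, (1,0):-1/XXO.X/XOO.., (1,3):-1/XXO.X/.OOX., (1,4):-1/XXO.X/.OO.X
[XXOXX/.OO..] O move#3: (1,0):+1/XXOXX/OOO..*, (1,3):+1/XXOXX/.OOO., (1,4):+1/XXOXX/.OO.O
[XXOXX/OOO..] end (terminal -1, X#4); searched XXO.X/..O.. to 6

O winning at [XXO.X/..O..]: True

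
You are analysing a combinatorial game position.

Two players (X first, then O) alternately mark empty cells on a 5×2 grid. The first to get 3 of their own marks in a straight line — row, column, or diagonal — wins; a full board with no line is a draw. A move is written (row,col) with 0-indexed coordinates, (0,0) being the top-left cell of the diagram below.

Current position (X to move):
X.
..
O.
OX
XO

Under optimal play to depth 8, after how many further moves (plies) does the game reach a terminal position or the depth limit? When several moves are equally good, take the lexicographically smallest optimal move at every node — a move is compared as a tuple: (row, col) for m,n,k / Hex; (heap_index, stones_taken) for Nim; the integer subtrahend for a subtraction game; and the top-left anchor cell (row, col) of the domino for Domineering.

[X./../O./OX/XO] X move#1: (0,1):-1/XX/../O./OX/XO, (1,0):+0/X./X./O./OX/XO*, (1,1):-1/X./.X/O./OX/XO, (2,1):-1/X./../OX/OX/XO
[X./X./O./OX/XO] O move#2: (0,1):+0/XO/X./O./OX/XO*, (1,1):+0/X./XO/O./OX/XO, (2,1):+0/X./X./OO/OX/XO
[XO/X./O./OX/XO] X move#3: (1,1):+0/XO/XX/O./OX/XO*, (2,1):+0/XO/X./OX/OX/XO
[XO/XX/O./OX/XO] O move#4: (2,1):+0/XO/XX/OO/OX/XO*
[XO/XX/OO/OX/XO] end (terminal +0, X#5); searched X./../O./OX/XO to 8

PV length from [X./../O./OX/XO]: 4 plies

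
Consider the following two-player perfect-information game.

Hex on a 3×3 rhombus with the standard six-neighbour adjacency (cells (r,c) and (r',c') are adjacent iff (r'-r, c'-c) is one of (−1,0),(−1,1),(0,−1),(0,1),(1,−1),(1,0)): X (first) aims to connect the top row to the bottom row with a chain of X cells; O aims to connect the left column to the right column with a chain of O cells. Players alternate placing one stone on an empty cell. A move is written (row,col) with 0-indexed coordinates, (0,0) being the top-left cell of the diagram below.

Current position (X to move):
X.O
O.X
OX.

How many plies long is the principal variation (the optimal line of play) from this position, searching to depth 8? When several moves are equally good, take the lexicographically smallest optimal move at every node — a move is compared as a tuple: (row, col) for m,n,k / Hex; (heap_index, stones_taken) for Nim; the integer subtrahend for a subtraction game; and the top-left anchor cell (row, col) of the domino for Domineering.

PV length from [X.O/O.X/OX.]: 2 plies

p1 X@[X.O/O.X/OX.]: (0,1)[XXO/O.X/OX.]-1* (1,1)[X.O/OXX/OX.]-1 (2,2)[X.O/O.X/OXX]-1
p2 O@[XXO/O.X/OX.]: (1,1)[XXO/OOX/OX.]+1* (2,2)[XXO/O.X/OXO]-1
p3 X@[XXO/OOX/OX.] terminal -1; root [X.O/O.X/OX.] d8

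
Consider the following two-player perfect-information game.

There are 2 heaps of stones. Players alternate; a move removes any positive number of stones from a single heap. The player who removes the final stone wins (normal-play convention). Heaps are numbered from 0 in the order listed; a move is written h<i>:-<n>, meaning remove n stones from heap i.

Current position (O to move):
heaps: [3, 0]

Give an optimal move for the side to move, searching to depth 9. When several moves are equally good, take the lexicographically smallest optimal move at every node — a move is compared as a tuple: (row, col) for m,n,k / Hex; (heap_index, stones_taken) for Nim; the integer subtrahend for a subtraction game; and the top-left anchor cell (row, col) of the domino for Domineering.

O's best at [(3,0)]: h0:-3

p1 O@[(3,0)]: h0:-1[(2,0)]-1 h0:-2[(1,0)]-1 h0:-3[(0,0)]+1*
p2 X@[(0,0)] terminal -1; root [(3,0)] d9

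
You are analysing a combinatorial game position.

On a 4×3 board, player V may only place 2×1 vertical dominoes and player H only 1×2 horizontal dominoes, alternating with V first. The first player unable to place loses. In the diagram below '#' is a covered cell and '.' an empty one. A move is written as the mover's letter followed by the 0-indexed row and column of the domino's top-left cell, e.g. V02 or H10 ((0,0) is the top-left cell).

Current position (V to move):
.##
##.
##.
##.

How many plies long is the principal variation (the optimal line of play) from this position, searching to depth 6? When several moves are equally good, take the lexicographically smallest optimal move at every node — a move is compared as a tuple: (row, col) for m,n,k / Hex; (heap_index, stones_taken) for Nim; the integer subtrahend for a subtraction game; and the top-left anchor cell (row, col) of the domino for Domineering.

PV length from [.##/##./##./##.]: 1 ply

ply 1, V at .##/##./##./##. | V12=+1→.##/###/###/##.*; V22=+1→.##/##./###/###
ply 2: .##/###/###/##. is terminal -1 (H); from .##/##./##./##. depth 6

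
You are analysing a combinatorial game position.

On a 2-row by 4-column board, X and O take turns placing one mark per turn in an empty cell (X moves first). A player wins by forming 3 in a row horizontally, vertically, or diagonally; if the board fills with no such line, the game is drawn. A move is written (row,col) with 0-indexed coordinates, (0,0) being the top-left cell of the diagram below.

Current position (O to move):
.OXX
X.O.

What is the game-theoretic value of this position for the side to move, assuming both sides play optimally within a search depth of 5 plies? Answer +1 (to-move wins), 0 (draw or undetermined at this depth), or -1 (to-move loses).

value(.OXX/X.O., O) = 0

[.OXX/X.O.] O move#1: (0,0):+0/OOXX/X.O.*, (1,1):+0/.OXX/XOO., (1,3):+0/.OXX/X.OO
[OOXX/X.O.] X move#2: (1,1):+0/OOXX/XXO.*, (1,3):+0/OOXX/X.OX
[OOXX/XXO.] O move#3: (1,3):+0/OOXX/XXOO*
[OOXX/XXOO] end (terminal +0, X#4); searched .OXX/X.O. to 5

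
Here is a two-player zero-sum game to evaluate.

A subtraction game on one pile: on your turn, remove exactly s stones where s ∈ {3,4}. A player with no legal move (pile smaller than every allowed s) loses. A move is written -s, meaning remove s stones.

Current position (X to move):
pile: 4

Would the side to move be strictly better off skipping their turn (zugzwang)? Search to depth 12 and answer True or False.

zugzwang(4, X) = False

[4] X move#1: -3:+1/1*, -4:+1/0
[1] end (terminal -1, O#2); searched 4 to 12
pass branch (O moves first from the same position):
  | [4] O move#1: -3:+1/1*, -4:+1/0
  | [1] end (terminal -1, X#2); searched 4 to 12
X moving scores +1; X passing scores -1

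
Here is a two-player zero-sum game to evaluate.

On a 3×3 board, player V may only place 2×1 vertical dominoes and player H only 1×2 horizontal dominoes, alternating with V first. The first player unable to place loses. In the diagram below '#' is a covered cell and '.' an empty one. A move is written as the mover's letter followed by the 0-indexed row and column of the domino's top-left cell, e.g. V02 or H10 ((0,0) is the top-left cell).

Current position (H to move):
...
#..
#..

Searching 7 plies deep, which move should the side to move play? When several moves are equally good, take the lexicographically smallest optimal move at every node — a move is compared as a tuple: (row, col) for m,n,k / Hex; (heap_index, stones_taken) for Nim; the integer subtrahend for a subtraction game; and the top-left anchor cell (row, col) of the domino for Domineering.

H's best at [.../#../#..]: H11

ply 1, H at .../#../#.. | H00=-1→##./#../#..; H01=-1→.##/#../#..; H11=+1→.../###/#..*; H21=-1→.../#../###
ply 2: .../###/#.. is terminal -1 (V); from .../#../#.. depth 7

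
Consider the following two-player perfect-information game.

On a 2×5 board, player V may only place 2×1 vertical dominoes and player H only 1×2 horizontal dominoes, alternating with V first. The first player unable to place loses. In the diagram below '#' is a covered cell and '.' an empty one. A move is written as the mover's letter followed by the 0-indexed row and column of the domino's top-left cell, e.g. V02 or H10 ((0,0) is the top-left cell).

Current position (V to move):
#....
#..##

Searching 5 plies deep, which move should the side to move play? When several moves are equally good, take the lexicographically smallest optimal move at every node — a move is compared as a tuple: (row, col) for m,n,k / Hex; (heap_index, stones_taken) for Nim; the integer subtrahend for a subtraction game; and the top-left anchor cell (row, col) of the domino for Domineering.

V's best at [#..../#..##]: V02

p1 V@[#..../#..##]: V01[##.../##.##]-1 V02[#.#../#.###]+1*
p2 H@[#.#../#.###]: H03[#.###/#.###]-1*
p3 V@[#.###/#.###]: V01[#####/#####]+1*
p4 H@[#####/#####] terminal -1; root [#..../#..##] d5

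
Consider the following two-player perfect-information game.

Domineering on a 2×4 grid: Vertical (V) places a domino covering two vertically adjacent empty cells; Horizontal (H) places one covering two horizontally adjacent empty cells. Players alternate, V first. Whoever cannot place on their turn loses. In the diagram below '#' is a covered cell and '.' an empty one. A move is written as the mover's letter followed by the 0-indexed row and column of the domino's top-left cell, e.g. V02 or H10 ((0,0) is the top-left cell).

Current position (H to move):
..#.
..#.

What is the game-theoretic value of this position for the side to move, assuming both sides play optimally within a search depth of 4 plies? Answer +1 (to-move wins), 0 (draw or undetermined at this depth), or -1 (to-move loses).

ply 1, H at ..#./..#. | H00=+1→###./..#.*; H10=+1→..#./###.
ply 2, V at ###./..#. | V03=-1→####/..##*
ply 3, H at ####/..## | H10=+1→####/####*
ply 4: ####/#### is terminal -1 (V); from ..#./..#. depth 4

value(..#./..#., H) = +1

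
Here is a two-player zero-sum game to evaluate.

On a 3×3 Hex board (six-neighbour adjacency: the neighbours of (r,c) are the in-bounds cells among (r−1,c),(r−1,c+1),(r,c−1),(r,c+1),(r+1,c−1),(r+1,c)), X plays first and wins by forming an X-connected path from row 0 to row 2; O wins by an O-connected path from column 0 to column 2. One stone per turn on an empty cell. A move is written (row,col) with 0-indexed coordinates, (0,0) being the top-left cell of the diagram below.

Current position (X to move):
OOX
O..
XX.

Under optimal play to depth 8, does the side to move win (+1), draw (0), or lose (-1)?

[OOX/O../XX.] X move#1: (1,1):+1/OOX/OX./XX.*, (1,2):+1/OOX/O.X/XX., (2,2):+1/OOX/O../XXX
[OOX/OX./XX.] end (terminal -1, O#2); searched OOX/O../XX. to 8

value(OOX/O../XX., X) = +1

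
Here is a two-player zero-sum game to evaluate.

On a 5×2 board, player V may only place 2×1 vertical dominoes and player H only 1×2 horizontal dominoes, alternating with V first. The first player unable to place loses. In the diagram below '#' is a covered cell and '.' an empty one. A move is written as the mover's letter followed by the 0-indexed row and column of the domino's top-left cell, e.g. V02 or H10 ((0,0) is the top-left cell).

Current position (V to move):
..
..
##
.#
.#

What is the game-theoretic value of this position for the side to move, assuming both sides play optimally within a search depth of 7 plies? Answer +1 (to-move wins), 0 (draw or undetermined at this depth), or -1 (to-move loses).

p1 V@[../../##/.#/.#]: V00[#./#./##/.#/.#]+1* V01[.#/.#/##/.#/.#]+1 V30[../../##/##/##]-1
p2 H@[#./#./##/.#/.#] terminal -1; root [../../##/.#/.#] d7

value(../../##/.#/.#, V) = +1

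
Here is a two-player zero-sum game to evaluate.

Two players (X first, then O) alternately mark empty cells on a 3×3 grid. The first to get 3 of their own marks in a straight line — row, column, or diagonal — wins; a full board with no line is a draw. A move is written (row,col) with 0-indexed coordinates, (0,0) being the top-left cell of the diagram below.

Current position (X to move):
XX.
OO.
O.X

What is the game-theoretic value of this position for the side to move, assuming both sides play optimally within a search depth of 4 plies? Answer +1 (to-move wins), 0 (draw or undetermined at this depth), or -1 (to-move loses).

[XX./OO./O.X] X move#1: (0,2):+1/XXX/OO./O.X*, (1,2):-1/XX./OOX/O.X, (2,1):-1/XX./OO./OXX
[XXX/OO./O.X] end (terminal -1, O#2); searched XX./OO./O.X to 4

value(XX./OO./O.X, X) = +1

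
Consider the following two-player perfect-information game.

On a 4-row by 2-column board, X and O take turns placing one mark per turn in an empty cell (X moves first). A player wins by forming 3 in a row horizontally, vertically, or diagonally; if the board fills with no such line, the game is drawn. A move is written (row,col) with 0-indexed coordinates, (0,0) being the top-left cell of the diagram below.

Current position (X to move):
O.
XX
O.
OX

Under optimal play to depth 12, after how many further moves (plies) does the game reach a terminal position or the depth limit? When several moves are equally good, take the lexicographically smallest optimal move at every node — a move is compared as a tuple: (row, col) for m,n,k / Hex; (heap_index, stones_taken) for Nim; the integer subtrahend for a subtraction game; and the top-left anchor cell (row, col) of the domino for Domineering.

p1 X@[O./XX/O./OX]: (0,1)[OX/XX/O./OX]+0 (2,1)[O./XX/OX/OX]+1*
p2 O@[O./XX/OX/OX] terminal -1; root [O./XX/O./OX] d12

PV length from [O./XX/O./OX]: 1 ply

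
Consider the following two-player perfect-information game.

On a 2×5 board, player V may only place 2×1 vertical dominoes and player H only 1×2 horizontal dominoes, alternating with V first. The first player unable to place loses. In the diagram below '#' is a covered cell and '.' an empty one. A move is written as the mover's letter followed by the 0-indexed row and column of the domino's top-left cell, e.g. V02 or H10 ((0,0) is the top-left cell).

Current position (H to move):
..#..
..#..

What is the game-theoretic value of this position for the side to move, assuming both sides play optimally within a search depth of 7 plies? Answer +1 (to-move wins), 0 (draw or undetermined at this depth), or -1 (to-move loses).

[..#../..#..] H move#1: H00:-1/###../..#..*, H03:-1/..###/..#.., H10:-1/..#../###.., H13:-1/..#../..###
[###../..#..] V move#2: V03:+1/####./..##.*, V04:+1/###.#/..#.#
[####./..##.] H move#3: H10:-1/####./####.*
[####./####.] V move#4: V04:+1/#####/#####*
[#####/#####] end (terminal -1, H#5); searched ..#../..#.. to 7

value(..#../..#.., H) = -1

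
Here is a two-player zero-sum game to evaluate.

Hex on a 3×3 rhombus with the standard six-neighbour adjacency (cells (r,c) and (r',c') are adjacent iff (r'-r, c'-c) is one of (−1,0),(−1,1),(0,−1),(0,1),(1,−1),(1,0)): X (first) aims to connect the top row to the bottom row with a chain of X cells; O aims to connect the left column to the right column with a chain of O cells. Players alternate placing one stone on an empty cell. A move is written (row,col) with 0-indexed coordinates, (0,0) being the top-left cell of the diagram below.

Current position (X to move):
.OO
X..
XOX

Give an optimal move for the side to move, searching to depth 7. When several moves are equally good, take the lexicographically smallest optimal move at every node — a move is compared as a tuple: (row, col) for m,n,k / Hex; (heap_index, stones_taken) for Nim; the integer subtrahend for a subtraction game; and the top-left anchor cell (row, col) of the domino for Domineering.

X's best at [.OO/X../XOX]: (0,0)

p1 X@[.OO/X../XOX]: (0,0)[XOO/X../XOX]+1* (1,1)[.OO/XX./XOX]-1 (1,2)[.OO/X.X/XOX]-1
p2 O@[XOO/X../XOX] terminal -1; root [.OO/X../XOX] d7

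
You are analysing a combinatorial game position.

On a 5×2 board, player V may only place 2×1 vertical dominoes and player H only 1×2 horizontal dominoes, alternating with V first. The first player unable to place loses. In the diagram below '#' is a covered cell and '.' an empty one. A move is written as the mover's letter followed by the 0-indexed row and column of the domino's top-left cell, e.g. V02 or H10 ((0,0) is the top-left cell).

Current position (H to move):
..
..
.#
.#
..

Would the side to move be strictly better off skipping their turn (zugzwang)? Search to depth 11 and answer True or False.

p1 H@[../../.#/.#/..]: H00[##/../.#/.#/..]+1* H10[../##/.#/.#/..]+1 H40[../../.#/.#/##]-1
p2 V@[##/../.#/.#/..]: V10[##/#./##/.#/..]-1* V20[##/../##/##/..]-1 V30[##/../.#/##/#.]-1
p3 H@[##/#./##/.#/..]: H40[##/#./##/.#/##]+1*
p4 V@[##/#./##/.#/##] terminal -1; root [../../.#/.#/..] d11
if H skipped the turn, V would face:
~ p1 V@[../../.#/.#/..]: V00[#./#./.#/.#/..]+1* V01[.#/.#/.#/.#/..]+1 V10[../#./##/.#/..]+1 V20[../../##/##/..]-1 V30[../../.#/##/#.]-1
~ p2 H@[#./#./.#/.#/..]: H40[#./#./.#/.#/##]-1*
~ p3 V@[#./#./.#/.#/##]: V01[##/##/.#/.#/##]+1* V20[#./#./##/##/##]+1
~ p4 H@[##/##/.#/.#/##] terminal -1; root [../../.#/.#/..] d11
compare (H): move=+1 vs pass=-1

zugzwang(../../.#/.#/.., H) = False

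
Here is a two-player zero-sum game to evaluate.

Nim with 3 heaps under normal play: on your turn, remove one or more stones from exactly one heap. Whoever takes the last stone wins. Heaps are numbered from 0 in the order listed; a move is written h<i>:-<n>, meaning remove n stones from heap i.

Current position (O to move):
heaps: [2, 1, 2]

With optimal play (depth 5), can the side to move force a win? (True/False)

O winning at [(2,1,2)]: True

[(2,1,2)] O move#1: h0:-1:-1/(1,1,2), h0:-2:-1/(0,1,2), h1:-1:+1/(2,0,2)*, h2:-1:-1/(2,1,1), h2:-2:-1/(2,1,0)
[(2,0,2)] X move#2: h0:-1:-1/(1,0,2)*, h0:-2:-1/(0,0,2), h2:-1:-1/(2,0,1), h2:-2:-1/(2,0,0)
[(1,0,2)] O move#3: h0:-1:-1/(0,0,2), h2:-1:+1/(1,0,1)*, h2:-2:-1/(1,0,0)
[(1,0,1)] X move#4: h0:-1:-1/(0,0,1)*, h2:-1:-1/(1,0,0)
[(0,0,1)] O move#5: h2:-1:+1/(0,0,0)*
[(0,0,0)] end (terminal -1, X#6); searched (2,1,2) to 5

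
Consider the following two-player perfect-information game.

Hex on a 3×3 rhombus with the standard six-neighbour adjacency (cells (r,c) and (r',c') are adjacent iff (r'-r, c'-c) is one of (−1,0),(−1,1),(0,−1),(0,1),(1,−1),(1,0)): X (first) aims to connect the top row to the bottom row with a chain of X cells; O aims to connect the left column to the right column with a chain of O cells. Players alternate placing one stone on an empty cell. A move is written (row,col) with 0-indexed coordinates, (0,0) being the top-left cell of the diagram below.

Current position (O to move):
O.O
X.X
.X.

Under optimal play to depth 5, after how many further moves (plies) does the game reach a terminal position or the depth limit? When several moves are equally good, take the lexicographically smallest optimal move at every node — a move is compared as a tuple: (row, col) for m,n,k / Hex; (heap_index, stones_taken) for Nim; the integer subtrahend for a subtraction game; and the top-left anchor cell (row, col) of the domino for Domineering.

p1 O@[O.O/X.X/.X.]: (0,1)[OOO/X.X/.X.]+1* (1,1)[O.O/XOX/.X.]+1 (2,0)[O.O/X.X/OX.]+1 (2,2)[O.O/X.X/.XO]-1
p2 X@[OOO/X.X/.X.] terminal -1; root [O.O/X.X/.X.] d5

PV length from [O.O/X.X/.X.]: 1 ply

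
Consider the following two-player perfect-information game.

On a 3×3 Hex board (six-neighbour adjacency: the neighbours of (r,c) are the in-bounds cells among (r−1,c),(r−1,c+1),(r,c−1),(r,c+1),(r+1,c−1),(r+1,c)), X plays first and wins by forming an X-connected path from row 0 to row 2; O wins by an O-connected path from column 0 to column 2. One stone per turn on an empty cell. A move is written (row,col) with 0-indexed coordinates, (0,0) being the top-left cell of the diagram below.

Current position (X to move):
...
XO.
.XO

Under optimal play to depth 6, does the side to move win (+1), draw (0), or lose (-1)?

p1 X@[.../XO./.XO]: (0,0)[X../XO./.XO]-1 (0,1)[.X./XO./.XO]-1 (0,2)[..X/XO./.XO]+1* (1,2)[.../XOX/.XO]+1 (2,0)[.../XO./XXO]+1
p2 O@[..X/XO./.XO]: (0,0)[O.X/XO./.XO]-1* (0,1)[.OX/XO./.XO]-1 (1,2)[..X/XOO/.XO]-1 (2,0)[..X/XO./OXO]-1
p3 X@[O.X/XO./.XO]: (0,1)[OXX/XO./.XO]+1* (1,2)[O.X/XOX/.XO]+1 (2,0)[O.X/XO./XXO]+1
p4 O@[OXX/XO./.XO]: (1,2)[OXX/XOO/.XO]-1* (2,0)[OXX/XO./OXO]-1
p5 X@[OXX/XOO/.XO]: (2,0)[OXX/XOO/XXO]+1*
p6 O@[OXX/XOO/XXO] terminal -1; root [.../XO./.XO] d6

value(.../XO./.XO, X) = +1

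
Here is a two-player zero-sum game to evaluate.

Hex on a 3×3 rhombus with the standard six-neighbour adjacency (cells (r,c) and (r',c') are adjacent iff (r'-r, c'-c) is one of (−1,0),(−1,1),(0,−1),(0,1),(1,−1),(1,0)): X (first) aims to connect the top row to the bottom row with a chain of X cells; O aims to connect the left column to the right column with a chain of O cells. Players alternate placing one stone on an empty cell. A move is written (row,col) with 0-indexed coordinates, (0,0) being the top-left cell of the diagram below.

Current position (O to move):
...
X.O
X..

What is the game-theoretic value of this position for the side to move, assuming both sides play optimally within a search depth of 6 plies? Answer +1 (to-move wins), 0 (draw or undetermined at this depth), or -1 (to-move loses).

value(.../X.O/X.., O) = -1

p1 O@[.../X.O/X..]: (0,0)[O../X.O/X..]-1* (0,1)[.O./X.O/X..]-1 (0,2)[..O/X.O/X..]-1 (1,1)[.../XOO/X..]-1 (2,1)[.../X.O/XO.]-1 (2,2)[.../X.O/X.O]-1
p2 X@[O../X.O/X..]: (0,1)[OX./X.O/X..]+1* (0,2)[O.X/X.O/X..]+1 (1,1)[O../XXO/X..]+1 (2,1)[O../X.O/XX.]-1 (2,2)[O../X.O/X.X]-1
p3 O@[OX./X.O/X..] terminal -1; root [.../X.O/X..] d6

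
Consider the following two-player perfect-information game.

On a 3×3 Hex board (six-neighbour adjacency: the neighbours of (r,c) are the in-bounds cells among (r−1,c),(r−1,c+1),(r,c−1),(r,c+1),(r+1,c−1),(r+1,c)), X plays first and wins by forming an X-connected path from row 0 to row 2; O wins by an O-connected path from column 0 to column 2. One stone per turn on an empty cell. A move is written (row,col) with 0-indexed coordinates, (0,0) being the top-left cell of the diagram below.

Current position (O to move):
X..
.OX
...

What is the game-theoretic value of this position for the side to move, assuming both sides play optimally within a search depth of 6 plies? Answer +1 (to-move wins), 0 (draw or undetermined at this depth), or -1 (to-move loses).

value(X../.OX/..., O) = +1

[X../.OX/...] O move#1: (0,1):-1/XO./.OX/..., (0,2):+1/X.O/.OX/...*, (1,0):-1/X../OOX/..., (2,0):-1/X../.OX/O.., (2,1):+1/X../.OX/.O., (2,2):+1/X../.OX/..O
[X.O/.OX/...] X move#2: (0,1):-1/XXO/.OX/...*, (1,0):-1/X.O/XOX/..., (2,0):-1/X.O/.OX/X.., (2,1):-1/X.O/.OX/.X., (2,2):-1/X.O/.OX/..X
[XXO/.OX/...] O move#3: (1,0):+1/XXO/OOX/...*, (2,0):+1/XXO/.OX/O.., (2,1):+1/XXO/.OX/.O., (2,2):+1/XXO/.OX/..O
[XXO/OOX/...] end (terminal -1, X#4); searched X../.OX/... to 6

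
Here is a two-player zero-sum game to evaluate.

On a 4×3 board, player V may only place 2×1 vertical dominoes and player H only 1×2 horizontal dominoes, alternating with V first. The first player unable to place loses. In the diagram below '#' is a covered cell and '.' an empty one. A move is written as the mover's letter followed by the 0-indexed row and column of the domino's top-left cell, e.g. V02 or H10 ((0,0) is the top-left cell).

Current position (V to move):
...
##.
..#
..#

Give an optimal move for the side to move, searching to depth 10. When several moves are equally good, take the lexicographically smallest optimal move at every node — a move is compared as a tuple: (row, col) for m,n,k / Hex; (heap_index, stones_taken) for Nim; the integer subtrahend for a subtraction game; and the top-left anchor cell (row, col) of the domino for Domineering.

V's best at [.../##./..#/..#]: V20

p1 V@[.../##./..#/..#]: V02[..#/###/..#/..#]-1 V20[.../##./#.#/#.#]+1* V21[.../##./.##/.##]+1
p2 H@[.../##./#.#/#.#]: H00[##./##./#.#/#.#]-1* H01[.##/##./#.#/#.#]-1
p3 V@[##./##./#.#/#.#]: V02[###/###/#.#/#.#]+1* V21[##./##./###/###]+1
p4 H@[###/###/#.#/#.#] terminal -1; root [.../##./..#/..#] d10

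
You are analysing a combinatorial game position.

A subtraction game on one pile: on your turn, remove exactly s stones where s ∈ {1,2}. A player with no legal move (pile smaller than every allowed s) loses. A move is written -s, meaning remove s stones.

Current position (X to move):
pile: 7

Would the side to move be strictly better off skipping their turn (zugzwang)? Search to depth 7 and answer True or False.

zugzwang(7, X) = False

p1 X@[7]: -1[6]+1* -2[5]-1
p2 O@[6]: -1[5]-1* -2[4]-1
p3 X@[5]: -1[4]-1 -2[3]+1*
p4 O@[3]: -1[2]-1* -2[1]-1
p5 X@[2]: -1[1]-1 -2[0]+1*
p6 O@[0] terminal -1; root [7] d7
if X skipped the turn, O would face:
~ p1 O@[7]: -1[6]+1* -2[5]-1
~ p2 X@[6]: -1[5]-1* -2[4]-1
~ p3 O@[5]: -1[4]-1 -2[3]+1*
~ p4 X@[3]: -1[2]-1* -2[1]-1
~ p5 O@[2]: -1[1]-1 -2[0]+1*
~ p6 X@[0] terminal -1; root [7] d7
compare (X): move=+1 vs pass=-1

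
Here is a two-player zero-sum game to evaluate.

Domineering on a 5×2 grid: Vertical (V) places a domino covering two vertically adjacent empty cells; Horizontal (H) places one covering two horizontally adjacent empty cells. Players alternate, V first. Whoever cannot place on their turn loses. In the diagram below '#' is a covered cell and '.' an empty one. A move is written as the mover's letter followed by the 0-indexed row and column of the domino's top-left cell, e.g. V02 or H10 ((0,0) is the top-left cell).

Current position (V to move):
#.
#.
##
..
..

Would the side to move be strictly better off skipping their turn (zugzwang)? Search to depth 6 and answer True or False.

ply 1, V at #./#./##/../.. | V01=-1→##/##/##/../..; V30=+1→#./#./##/#./#.*; V31=+1→#./#./##/.#/.#
ply 2: #./#./##/#./#. is terminal -1 (H); from #./#./##/../.. depth 6
suppose V passes — search the same position with H to move:
pass> ply 1, H at #./#./##/../.. | H30=+1→#./#./##/##/..*; H40=+1→#./#./##/../##
pass> ply 2, V at #./#./##/##/.. | V01=-1→##/##/##/##/..*
pass> ply 3, H at ##/##/##/##/.. | H40=+1→##/##/##/##/##*
pass> ply 4: ##/##/##/##/## is terminal -1 (V); from #./#./##/../.. depth 6
for V: play +1, pass -1

zugzwang(#./#./##/../.., V) = False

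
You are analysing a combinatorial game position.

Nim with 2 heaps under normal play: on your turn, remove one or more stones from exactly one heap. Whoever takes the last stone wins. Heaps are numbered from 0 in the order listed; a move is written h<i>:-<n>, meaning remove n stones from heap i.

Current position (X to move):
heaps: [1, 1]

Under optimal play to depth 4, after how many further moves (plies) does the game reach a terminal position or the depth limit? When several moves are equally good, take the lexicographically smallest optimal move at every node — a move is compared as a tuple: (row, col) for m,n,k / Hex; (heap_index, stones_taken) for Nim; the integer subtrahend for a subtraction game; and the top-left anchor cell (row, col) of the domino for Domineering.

p1 X@[(1,1)]: h0:-1[(0,1)]-1* h1:-1[(1,0)]-1
p2 O@[(0,1)]: h1:-1[(0,0)]+1*
p3 X@[(0,0)] terminal -1; root [(1,1)] d4

PV length from [(1,1)]: 2 plies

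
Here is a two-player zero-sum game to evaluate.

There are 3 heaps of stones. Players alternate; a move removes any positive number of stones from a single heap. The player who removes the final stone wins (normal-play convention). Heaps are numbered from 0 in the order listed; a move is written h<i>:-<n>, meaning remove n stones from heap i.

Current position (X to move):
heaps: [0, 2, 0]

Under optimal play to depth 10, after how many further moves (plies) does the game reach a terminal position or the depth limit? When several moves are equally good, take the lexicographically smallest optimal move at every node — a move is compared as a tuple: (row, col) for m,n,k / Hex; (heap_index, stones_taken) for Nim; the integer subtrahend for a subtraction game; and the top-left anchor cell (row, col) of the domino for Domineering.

PV length from [(0,2,0)]: 1 ply

ply 1, X at (0,2,0) | h1:-1=-1→(0,1,0); h1:-2=+1→(0,0,0)*
ply 2: (0,0,0) is terminal -1 (O); from (0,2,0) depth 10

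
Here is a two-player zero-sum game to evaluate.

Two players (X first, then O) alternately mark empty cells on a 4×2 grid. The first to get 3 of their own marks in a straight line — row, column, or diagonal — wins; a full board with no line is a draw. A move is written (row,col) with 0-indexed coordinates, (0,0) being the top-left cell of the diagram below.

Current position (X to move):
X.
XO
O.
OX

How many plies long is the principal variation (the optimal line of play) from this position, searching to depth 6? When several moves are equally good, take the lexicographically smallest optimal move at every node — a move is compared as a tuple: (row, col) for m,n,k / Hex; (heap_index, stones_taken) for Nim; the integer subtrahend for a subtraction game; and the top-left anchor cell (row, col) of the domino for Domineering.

PV length from [X./XO/O./OX]: 2 plies

p1 X@[X./XO/O./OX]: (0,1)[XX/XO/O./OX]+0* (2,1)[X./XO/OX/OX]+0
p2 O@[XX/XO/O./OX]: (2,1)[XX/XO/OO/OX]+0*
p3 X@[XX/XO/OO/OX] terminal +0; root [X./XO/O./OX] d6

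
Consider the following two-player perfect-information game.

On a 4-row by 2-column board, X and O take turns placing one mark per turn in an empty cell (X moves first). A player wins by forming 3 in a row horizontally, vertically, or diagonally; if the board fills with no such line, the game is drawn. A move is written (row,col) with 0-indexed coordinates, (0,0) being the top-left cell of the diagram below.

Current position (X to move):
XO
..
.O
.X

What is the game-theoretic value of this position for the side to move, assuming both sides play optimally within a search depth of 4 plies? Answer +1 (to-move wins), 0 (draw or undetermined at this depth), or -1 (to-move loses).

value(XO/../.O/.X, X) = 0

ply 1, X at XO/../.O/.X | (1,0)=-1→XO/X./.O/.X; (1,1)=+0→XO/.X/.O/.X*; (2,0)=-1→XO/../XO/.X; (3,0)=-1→XO/../.O/XX
ply 2, O at XO/.X/.O/.X | (1,0)=+0→XO/OX/.O/.X*; (2,0)=+0→XO/.X/OO/.X; (3,0)=+0→XO/.X/.O/OX
ply 3, X at XO/OX/.O/.X | (2,0)=+0→XO/OX/XO/.X*; (3,0)=+0→XO/OX/.O/XX
ply 4, O at XO/OX/XO/.X | (3,0)=+0→XO/OX/XO/OX*
ply 5: XO/OX/XO/OX is terminal +0 (X); from XO/../.O/.X depth 4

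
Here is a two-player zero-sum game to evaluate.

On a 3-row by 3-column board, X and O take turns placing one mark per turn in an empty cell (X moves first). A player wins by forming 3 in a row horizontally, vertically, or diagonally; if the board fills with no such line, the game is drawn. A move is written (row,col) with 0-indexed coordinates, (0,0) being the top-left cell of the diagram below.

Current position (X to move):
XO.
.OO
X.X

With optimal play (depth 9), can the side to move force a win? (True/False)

ply 1, X at XO./.OO/X.X | (0,2)=-1→XOX/.OO/X.X; (1,0)=+1→XO./XOO/X.X*; (2,1)=+1→XO./.OO/XXX
ply 2: XO./XOO/X.X is terminal -1 (O); from XO./.OO/X.X depth 9

X winning at [XO./.OO/X.X]: True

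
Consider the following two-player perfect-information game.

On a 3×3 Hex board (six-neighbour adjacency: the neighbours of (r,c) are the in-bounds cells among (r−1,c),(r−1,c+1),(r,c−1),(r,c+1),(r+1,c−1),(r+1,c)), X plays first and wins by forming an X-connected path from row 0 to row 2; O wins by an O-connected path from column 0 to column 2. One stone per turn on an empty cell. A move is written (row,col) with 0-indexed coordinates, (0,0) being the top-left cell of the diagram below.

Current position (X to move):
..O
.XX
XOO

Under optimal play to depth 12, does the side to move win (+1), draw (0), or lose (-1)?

[..O/.XX/XOO] X move#1: (0,0):+1/X.O/.XX/XOO*, (0,1):+1/.XO/.XX/XOO, (1,0):+1/..O/XXX/XOO
[X.O/.XX/XOO] O move#2: (0,1):-1/XOO/.XX/XOO*, (1,0):-1/X.O/OXX/XOO
[XOO/.XX/XOO] X move#3: (1,0):+1/XOO/XXX/XOO*
[XOO/XXX/XOO] end (terminal -1, O#4); searched ..O/.XX/XOO to 12

value(..O/.XX/XOO, X) = +1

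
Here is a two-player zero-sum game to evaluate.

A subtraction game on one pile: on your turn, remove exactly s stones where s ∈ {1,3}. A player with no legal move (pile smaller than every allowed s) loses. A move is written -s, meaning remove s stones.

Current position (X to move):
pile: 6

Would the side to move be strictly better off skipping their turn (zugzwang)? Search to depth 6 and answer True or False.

zugzwang(6, X) = True

ply 1, X at 6 | -1=-1→5*; -3=-1→3
ply 2, O at 5 | -1=+1→4*; -3=+1→2
ply 3, X at 4 | -1=-1→3*; -3=-1→1
ply 4, O at 3 | -1=+1→2*; -3=+1→0
ply 5, X at 2 | -1=-1→1*
ply 6, O at 1 | -1=+1→0*
ply 7: 0 is terminal -1 (X); from 6 depth 6
suppose X passes — search the same position with O to move:
pass> ply 1, O at 6 | -1=-1→5*; -3=-1→3
pass> ply 2, X at 5 | -1=+1→4*; -3=+1→2
pass> ply 3, O at 4 | -1=-1→3*; -3=-1→1
pass> ply 4, X at 3 | -1=+1→2*; -3=+1→0
pass> ply 5, O at 2 | -1=-1→1*
pass> ply 6, X at 1 | -1=+1→0*
pass> ply 7: 0 is terminal -1 (O); from 6 depth 6
for X: play -1, pass +1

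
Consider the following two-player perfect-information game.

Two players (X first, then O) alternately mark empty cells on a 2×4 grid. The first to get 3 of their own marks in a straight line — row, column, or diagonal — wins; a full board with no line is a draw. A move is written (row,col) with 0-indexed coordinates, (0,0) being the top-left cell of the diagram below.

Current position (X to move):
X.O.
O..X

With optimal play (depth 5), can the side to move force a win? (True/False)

X winning at [X.O./O..X]: False

p1 X@[X.O./O..X]: (0,1)[XXO./O..X]+0* (0,3)[X.OX/O..X]+0 (1,1)[X.O./OX.X]+0 (1,2)[X.O./O.XX]+0
p2 O@[XXO./O..X]: (0,3)[XXOO/O..X]+0* (1,1)[XXO./OO.X]+0 (1,2)[XXO./O.OX]+0
p3 X@[XXOO/O..X]: (1,1)[XXOO/OX.X]+0* (1,2)[XXOO/O.XX]+0
p4 O@[XXOO/OX.X]: (1,2)[XXOO/OXOX]+0*
p5 X@[XXOO/OXOX] terminal +0; root [X.O./O..X] d5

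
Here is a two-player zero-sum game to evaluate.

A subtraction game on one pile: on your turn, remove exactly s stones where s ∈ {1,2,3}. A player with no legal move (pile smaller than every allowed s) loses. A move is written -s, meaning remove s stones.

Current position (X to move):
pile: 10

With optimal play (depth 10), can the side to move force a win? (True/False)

[10] X move#1: -1:-1/9, -2:+1/8*, -3:-1/7
[8] O move#2: -1:-1/7*, -2:-1/6, -3:-1/5
[7] X move#3: -1:-1/6, -2:-1/5, -3:+1/4*
[4] O move#4: -1:-1/3*, -2:-1/2, -3:-1/1
[3] X move#5: -1:-1/2, -2:-1/1, -3:+1/0*
[0] end (terminal -1, O#6); searched 10 to 10

X winning at [10]: True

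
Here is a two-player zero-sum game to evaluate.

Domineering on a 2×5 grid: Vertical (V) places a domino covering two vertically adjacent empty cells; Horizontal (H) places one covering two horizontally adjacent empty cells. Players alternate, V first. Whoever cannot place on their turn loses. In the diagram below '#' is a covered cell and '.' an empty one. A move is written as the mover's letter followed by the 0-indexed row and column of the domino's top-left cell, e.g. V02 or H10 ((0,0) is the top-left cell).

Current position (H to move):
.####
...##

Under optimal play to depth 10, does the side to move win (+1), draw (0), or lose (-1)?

p1 H@[.####/...##]: H10[.####/##.##]+1* H11[.####/.####]-1
p2 V@[.####/##.##] terminal -1; root [.####/...##] d10

value(.####/...##, H) = +1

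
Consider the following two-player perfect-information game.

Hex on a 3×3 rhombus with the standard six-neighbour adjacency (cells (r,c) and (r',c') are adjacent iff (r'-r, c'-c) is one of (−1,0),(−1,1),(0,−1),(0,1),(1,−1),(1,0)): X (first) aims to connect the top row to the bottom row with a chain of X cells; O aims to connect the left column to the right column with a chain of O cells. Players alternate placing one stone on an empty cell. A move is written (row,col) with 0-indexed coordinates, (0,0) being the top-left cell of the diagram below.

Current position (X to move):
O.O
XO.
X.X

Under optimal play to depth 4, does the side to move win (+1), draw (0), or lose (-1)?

value(O.O/XO./X.X, X) = +1

p1 X@[O.O/XO./X.X]: (0,1)[OXO/XO./X.X]+1* (1,2)[O.O/XOX/X.X]-1 (2,1)[O.O/XO./XXX]-1
p2 O@[OXO/XO./X.X] terminal -1; root [O.O/XO./X.X] d4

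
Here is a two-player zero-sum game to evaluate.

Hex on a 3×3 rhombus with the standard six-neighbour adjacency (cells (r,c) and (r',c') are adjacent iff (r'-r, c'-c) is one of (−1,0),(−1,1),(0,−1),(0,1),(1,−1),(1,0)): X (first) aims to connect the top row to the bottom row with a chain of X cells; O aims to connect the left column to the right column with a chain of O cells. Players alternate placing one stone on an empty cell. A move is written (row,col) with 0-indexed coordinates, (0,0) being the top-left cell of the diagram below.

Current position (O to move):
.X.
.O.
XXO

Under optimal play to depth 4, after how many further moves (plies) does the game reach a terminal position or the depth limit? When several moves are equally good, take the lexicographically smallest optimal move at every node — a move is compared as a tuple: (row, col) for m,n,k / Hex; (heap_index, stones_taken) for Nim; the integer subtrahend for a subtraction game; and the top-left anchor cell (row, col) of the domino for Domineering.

p1 O@[.X./.O./XXO]: (0,0)[OX./.O./XXO]-1 (0,2)[.XO/.O./XXO]-1 (1,0)[.X./OO./XXO]+1* (1,2)[.X./.OO/XXO]-1
p2 X@[.X./OO./XXO]: (0,0)[XX./OO./XXO]-1* (0,2)[.XX/OO./XXO]-1 (1,2)[.X./OOX/XXO]-1
p3 O@[XX./OO./XXO]: (0,2)[XXO/OO./XXO]+1* (1,2)[XX./OOO/XXO]+1
p4 X@[XXO/OO./XXO] terminal -1; root [.X./.O./XXO] d4

PV length from [.X./.O./XXO]: 3 plies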